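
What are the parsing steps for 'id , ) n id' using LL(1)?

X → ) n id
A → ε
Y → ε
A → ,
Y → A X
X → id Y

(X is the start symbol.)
Stack is shown with the top on the left.

Stack     Input          Action
-------------------------------
X $       id , ) n id $  output X → id Y
id Y $    id , ) n id $  match 'id'
Y $       , ) n id $     output Y → A X
A X $     , ) n id $     output A → ,
, X $     , ) n id $     match ','
X $       ) n id $       output X → ) n id
) n id $  ) n id $       match ')'
n id $    n id $         match 'n'
id $      id $           match 'id'
$         $              accept

The string is accepted.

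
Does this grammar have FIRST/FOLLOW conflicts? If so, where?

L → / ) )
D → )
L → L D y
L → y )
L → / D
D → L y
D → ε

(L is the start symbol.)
A FIRST/FOLLOW conflict occurs when a non-terminal N has a nullable alternative N → β (β ⇒* ε) and another alternative N → α with FIRST(α) ∩ FOLLOW(N) ≠ ∅: on such a lookahead the parser cannot decide between expanding α and letting N vanish via β.

Nullable non-terminals: D.
FIRST sets used below: FIRST(L) = { '/', 'y' }

D: nullable alternative(s) D → ε; FOLLOW(D) = { $, ')', '/', 'y' }
  D → ): FIRST \ {ε} = { ')' } — overlaps FOLLOW(D) on { ')' }: CONFLICT
  D → L y: FIRST \ {ε} = { '/', 'y' } — overlaps FOLLOW(D) on { '/', 'y' }: CONFLICT
  D → ε: FIRST \ {ε} = { } — this is the only nullable alternative, skip

L has no nullable alternative, so no FIRST/FOLLOW check is needed there.

So the grammar has 2 FIRST/FOLLOW conflicts (marked CONFLICT above).

Answer: Yes. D → ')' with FOLLOW(D) on { ')' }; D → L y with FOLLOW(D) on { '/', 'y' }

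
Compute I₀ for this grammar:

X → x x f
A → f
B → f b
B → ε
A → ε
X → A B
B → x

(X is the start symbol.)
{ [A → . f], [A → .], [X → . A B], [X → . x x f], [X' → . X] }

First, augment the grammar with X' → X
I₀ = CLOSURE({ [X' → . X] }):
  [X' → . X] has the dot before X: add [X → . x x f], [X → . A B]
  [X → . A B] has the dot before A: add [A → . f], [A → .]
No further items can be added.

I₀ = { [A → . f], [A → .], [X → . A B], [X → . x x f], [X' → . X] }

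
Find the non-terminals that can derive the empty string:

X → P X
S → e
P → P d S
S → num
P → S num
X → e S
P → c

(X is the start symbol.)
There are no ε-productions, so no non-terminal can derive ε.
No non-terminals are nullable.

Answer: None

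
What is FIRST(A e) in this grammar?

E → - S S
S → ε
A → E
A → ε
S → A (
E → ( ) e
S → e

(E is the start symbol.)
{ '(', '-', 'e' }

FIRST sets of the non-terminals involved (from the grammar, by fixed-point iteration):
  FIRST(A) = { '(', '-', ε }

To compute FIRST(A e), process the symbols left to right:
Symbol A is a non-terminal. Add FIRST(A) \ {ε} = { '(', '-' }
A is nullable (ε ∈ FIRST(A)), continue to the next symbol.
Symbol e is a terminal. Add 'e' and stop.
FIRST(A e) = { '(', '-', 'e' }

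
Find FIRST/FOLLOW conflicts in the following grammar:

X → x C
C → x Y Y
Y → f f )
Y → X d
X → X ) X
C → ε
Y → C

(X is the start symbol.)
A FIRST/FOLLOW conflict occurs when a non-terminal N has a nullable alternative N → β (β ⇒* ε) and another alternative N → α with FIRST(α) ∩ FOLLOW(N) ≠ ∅: on such a lookahead the parser cannot decide between expanding α and letting N vanish via β.

Nullable non-terminals: C, Y.
FIRST sets used below: FIRST(X) = { 'x' }, FIRST(C) = { 'x', ε }

C: nullable alternative(s) C → ε; FOLLOW(C) = { $, ')', 'd', 'f', 'x' }
  C → x Y Y: FIRST \ {ε} = { 'x' } — overlaps FOLLOW(C) on { 'x' }: CONFLICT
  C → ε: FIRST \ {ε} = { } — this is the only nullable alternative, skip

Y: nullable alternative(s) Y → C; FOLLOW(Y) = { $, ')', 'd', 'f', 'x' }
  Y → f f ): FIRST \ {ε} = { 'f' } — overlaps FOLLOW(Y) on { 'f' }: CONFLICT
  Y → X d: FIRST \ {ε} = { 'x' } — overlaps FOLLOW(Y) on { 'x' }: CONFLICT
  Y → C: FIRST \ {ε} = { 'x' } — this is the only nullable alternative, skip

X has no nullable alternative, so no FIRST/FOLLOW check is needed there.

So the grammar has 3 FIRST/FOLLOW conflicts (marked CONFLICT above).

Answer: Yes. C → x Y Y with FOLLOW(C) on { 'x' }; Y → f f ')' with FOLLOW(Y) on { 'f' }; Y → X d with FOLLOW(Y) on { 'x' }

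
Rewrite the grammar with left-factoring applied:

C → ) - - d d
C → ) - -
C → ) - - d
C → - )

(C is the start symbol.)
Left-factoring transforms A → αβ₁ | αβ₂ into A → αA' and A' → β₁ | β₂
(α is the longest common prefix among the alternatives). Repeat until
no nonterminal has two alternatives with a common prefix.

Round 1: C has alternatives sharing prefix ') - -'. Introduce C': C → ) - - C'
  Add: C' → d d
  Add: C' → ε
  Add: C' → d

Round 2: C' has alternatives sharing prefix 'd'. Introduce C'': C' → d C''
  Add: C'' → d
  Add: C'' → ε

No remaining common prefixes — done.

Resulting grammar:
C → ) - - C'
C' → d C''
C'' → d
C'' → ε
C' → ε
C → - )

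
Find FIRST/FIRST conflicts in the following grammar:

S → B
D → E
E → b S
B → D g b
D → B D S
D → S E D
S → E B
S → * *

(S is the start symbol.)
Yes. S → B / S → E B on { 'b' }; S → B / S → '*' '*' on { '*' }; D → E / D → B D S on { 'b' }; D → E / D → S E D on { 'b' }; D → B D S / D → S E D on { '*', 'b' }

A FIRST/FIRST conflict occurs when two productions N → α and N → β for the same non-terminal have FIRST(α) ∩ FIRST(β) ≠ ∅ (with ε ∈ FIRST of a nullable right-hand side, so two nullable alternatives also conflict).

FIRST sets of the non-terminals at (or reachable through a nullable prefix from) the front of some alternative:
  FIRST(B) = { '*', 'b' }
  FIRST(E) = { 'b' }
  FIRST(S) = { '*', 'b' }

Productions for S:
  S → B: FIRST = { '*', 'b' }
  S → E B: FIRST = { 'b' }
  S → * *: FIRST = { '*' }
Productions for D:
  D → E: FIRST = { 'b' }
  D → B D S: FIRST = { '*', 'b' }
  D → S E D: FIRST = { '*', 'b' }
E, B have only one production, so no FIRST/FIRST conflict is possible there.

Conflict for S: S → B and S → E B
  Overlap: { 'b' }
Conflict for S: S → B and S → * *
  Overlap: { '*' }
Conflict for D: D → E and D → B D S
  Overlap: { 'b' }
Conflict for D: D → E and D → S E D
  Overlap: { 'b' }
Conflict for D: D → B D S and D → S E D
  Overlap: { '*', 'b' }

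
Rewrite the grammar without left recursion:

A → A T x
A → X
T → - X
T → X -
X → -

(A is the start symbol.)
A → X A'
A' → T x A'
A' → ε
T → - X
T → X -
X → -

A is directly left-recursive. The standard transformation for
  A → A α₁ | ... | A α_m | β₁ | ... | β_n
is
  A  → β₁ A' | ... | β_n A'
  A' → α₁ A' | ... | α_m A' | ε

A → X becomes A → X A'
A → A T x becomes A' → T x A'
Add A' → ε

Productions for other non-terminals are unchanged:
  T → - X
  T → X -
  X → -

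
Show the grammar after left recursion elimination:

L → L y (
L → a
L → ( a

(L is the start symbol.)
L → a L'
L → ( a L'
L' → y ( L'
L' → ε

L is directly left-recursive. The standard transformation for
  A → A α₁ | ... | A α_m | β₁ | ... | β_n
is
  A  → β₁ A' | ... | β_n A'
  A' → α₁ A' | ... | α_m A' | ε

L → a becomes L → a L'
L → ( a becomes L → ( a L'
L → L y ( becomes L' → y ( L'
Add L' → ε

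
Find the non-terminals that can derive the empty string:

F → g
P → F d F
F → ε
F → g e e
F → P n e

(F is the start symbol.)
{ 'F' }

A non-terminal is nullable if it can derive ε (the empty string): either it has an ε-production, or it has a production whose right-hand side consists entirely of nullable non-terminals.

ε-productions: F → ε
So F is immediately nullable.
No further non-terminal can be added: every production for the remaining non-terminals contains a terminal or a non-nullable non-terminal.
Nullable = { 'F' }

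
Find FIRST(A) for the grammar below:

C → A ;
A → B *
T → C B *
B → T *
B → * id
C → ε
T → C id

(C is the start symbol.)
{ '*', 'id' }

To compute FIRST(A), examine every production with A on the left-hand side, reading each right-hand side left to right until a non-nullable symbol is reached.

FIRST sets of the other non-terminals involved (by the same procedure, iterated to a fixed point):
  FIRST(B) = { '*', 'id' }

From A → B *:
  - B is a non-terminal: add FIRST(B) \ {ε} = { '*', 'id' }
    B is not nullable, so stop

Collecting: FIRST(A) = { '*', 'id' }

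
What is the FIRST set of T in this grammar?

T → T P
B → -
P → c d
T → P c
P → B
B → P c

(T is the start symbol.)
{ '-', 'c' }

FIRST sets of the other non-terminals involved (by the same procedure, iterated to a fixed point):
  FIRST(P) = { '-', 'c' }

From T → T P:
  - T is the symbol being defined: contributes nothing new
    T is not nullable, so stop
From T → P c:
  - P is a non-terminal: add FIRST(P) \ {ε} = { '-', 'c' }
    P is not nullable, so stop

Collecting: FIRST(T) = { '-', 'c' }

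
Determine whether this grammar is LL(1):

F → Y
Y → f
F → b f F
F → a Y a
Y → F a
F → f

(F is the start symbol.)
No. Predict set conflict for F: { 'b' }

A grammar is LL(1) if for each non-terminal N with multiple productions, the predict sets of those productions are pairwise disjoint, where PREDICT(N → α) = (FIRST(α) \ {ε}) ∪ (FOLLOW(N) if α ⇒* ε).

Relevant sets:
  FIRST(Y) = { 'a', 'b', 'f' }
  FIRST(F) = { 'a', 'b', 'f' }

For F:
  PREDICT(F → Y) = { 'a', 'b', 'f' }
  PREDICT(F → b f F) = { 'b' }
  PREDICT(F → a Y a) = { 'a' }
  PREDICT(F → f) = { 'f' }
For Y:
  PREDICT(Y → f) = { 'f' }
  PREDICT(Y → F a) = { 'a', 'b', 'f' }

Conflict found: Predict set conflict for F: { 'b' }
The grammar is NOT LL(1).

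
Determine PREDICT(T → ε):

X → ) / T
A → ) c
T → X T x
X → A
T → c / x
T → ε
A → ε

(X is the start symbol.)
PREDICT(T → ε) = (FIRST(RHS) \ {ε}) ∪ (FOLLOW(T) if ε ∈ FIRST(RHS), i.e. RHS ⇒* ε)
The right-hand side is ε (FIRST(ε) = { ε }), so the predict set is FOLLOW(T) = { $, ')', 'c', 'x' }
PREDICT(T → ε) = { $, ')', 'c', 'x' }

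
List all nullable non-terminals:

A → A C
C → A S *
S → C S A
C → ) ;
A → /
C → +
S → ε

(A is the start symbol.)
A non-terminal is nullable if it can derive ε (the empty string): either it has an ε-production, or it has a production whose right-hand side consists entirely of nullable non-terminals.

ε-productions: S → ε
So S is immediately nullable.
No further non-terminal can be added: every production for the remaining non-terminals contains a terminal or a non-nullable non-terminal.
Nullable = { 'S' }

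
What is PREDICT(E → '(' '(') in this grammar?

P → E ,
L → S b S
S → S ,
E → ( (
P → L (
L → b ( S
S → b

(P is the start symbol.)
PREDICT(E → '(' '(') = (FIRST(RHS) \ {ε}) ∪ (FOLLOW(E) if ε ∈ FIRST(RHS), i.e. RHS ⇒* ε)
FIRST('(' '(') = { '(' }
ε ∉ FIRST('(' '('), so FOLLOW(E) is not added.
PREDICT(E → '(' '(') = { '(' }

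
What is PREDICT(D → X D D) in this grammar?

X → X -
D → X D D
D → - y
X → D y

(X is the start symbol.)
PREDICT(D → X D D) = (FIRST(RHS) \ {ε}) ∪ (FOLLOW(D) if ε ∈ FIRST(RHS), i.e. RHS ⇒* ε)
FIRST(X) = { '-' }
FIRST(X D D) = { '-' }
ε ∉ FIRST(X D D), so FOLLOW(D) is not added.
PREDICT(D → X D D) = { '-' }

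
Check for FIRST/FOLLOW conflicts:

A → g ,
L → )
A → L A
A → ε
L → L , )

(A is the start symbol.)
A FIRST/FOLLOW conflict occurs when a non-terminal N has a nullable alternative N → β (β ⇒* ε) and another alternative N → α with FIRST(α) ∩ FOLLOW(N) ≠ ∅: on such a lookahead the parser cannot decide between expanding α and letting N vanish via β.

Nullable non-terminals: A.
FIRST sets used below: FIRST(L) = { ')' }

A: nullable alternative(s) A → ε; FOLLOW(A) = { $ }
  A → g ,: FIRST \ {ε} = { 'g' } — disjoint from FOLLOW(A)
  A → L A: FIRST \ {ε} = { ')' } — disjoint from FOLLOW(A)
  A → ε: FIRST \ {ε} = { } — this is the only nullable alternative, skip

L has no nullable alternative, so no FIRST/FOLLOW check is needed there.

No FIRST/FOLLOW conflicts found.

Answer: No FIRST/FOLLOW conflicts.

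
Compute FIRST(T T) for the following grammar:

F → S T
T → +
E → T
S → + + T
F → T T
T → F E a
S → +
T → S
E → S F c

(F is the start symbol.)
FIRST sets of the non-terminals involved (from the grammar, by fixed-point iteration):
  FIRST(T) = { '+' }

To compute FIRST(T T), process the symbols left to right:
Symbol T is a non-terminal. Add FIRST(T) \ {ε} = { '+' }
T is not nullable (ε ∉ FIRST(T)), so stop here.
FIRST(T T) = { '+' }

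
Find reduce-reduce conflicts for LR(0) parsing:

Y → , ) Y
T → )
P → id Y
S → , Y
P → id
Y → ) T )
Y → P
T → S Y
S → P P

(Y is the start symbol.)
No reduce-reduce conflicts

A reduce-reduce conflict occurs when an LR(0) state has two complete items [A → α .] and [B → β .] — both call for a reduction, and with no lookahead the parser cannot choose between them.

Augment with Y' → Y and build the canonical LR(0) collection (I0 = CLOSURE({[Y' → . Y]}), then GOTO on every symbol after a dot until no new states appear). It has 18 states:
  I0: { [P → . id Y], [P → . id], [Y → . ) T )], [Y → . , ) Y], [Y → . P], [Y' → . Y] }  — shift
  I1: { [P → . id Y], [P → . id], [S → . , Y], [S → . P P], [T → . )], [T → . S Y], [Y → ) . T )] }  — shift
  I2: { [Y → , . ) Y] }  — shift
  I3: { [Y → P .] }  — reduce
  I4: { [Y' → Y .] }  — accept
  I5: { [P → . id Y], [P → . id], [P → id . Y], [P → id .], [Y → . ) T )], [Y → . , ) Y], [Y → . P] }  — shift, reduce
  I6: { [P → id Y .] }  — reduce
  I7: { [P → . id Y], [P → . id], [Y → , ) . Y], [Y → . ) T )], [Y → . , ) Y], [Y → . P] }  — shift
  I8: { [Y → , ) Y .] }  — reduce
  I9: { [T → ) .] }  — reduce
  I10: { [P → . id Y], [P → . id], [S → , . Y], [Y → . ) T )], [Y → . , ) Y], [Y → . P] }  — shift
  I11: { [P → . id Y], [P → . id], [S → P . P] }  — shift
  I12: { [P → . id Y], [P → . id], [T → S . Y], [Y → . ) T )], [Y → . , ) Y], [Y → . P] }  — shift
  I13: { [Y → ) T . )] }  — shift
  I14: { [Y → ) T ) .] }  — reduce
  I15: { [T → S Y .] }  — reduce
  I16: { [S → P P .] }  — reduce
  I17: { [S → , Y .] }  — reduce

No state contains more than one complete item.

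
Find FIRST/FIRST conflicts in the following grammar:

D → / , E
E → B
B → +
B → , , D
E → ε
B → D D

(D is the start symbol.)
No FIRST/FIRST conflicts.

FIRST sets of the non-terminals at (or reachable through a nullable prefix from) the front of some alternative:
  FIRST(B) = { '+', ',', '/' }
  FIRST(D) = { '/' }

Productions for E:
  E → B: FIRST = { '+', ',', '/' }
  E → ε: FIRST = { ε }
Productions for B:
  B → +: FIRST = { '+' }
  B → , , D: FIRST = { ',' }
  B → D D: FIRST = { '/' }
D has only one production, so no FIRST/FIRST conflict is possible there.

All alternatives of each non-terminal have pairwise disjoint FIRST sets.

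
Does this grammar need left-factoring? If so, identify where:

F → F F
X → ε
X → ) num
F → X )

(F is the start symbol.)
No, left-factoring is not needed

Left-factoring is needed when two productions for the same non-terminal
share a common prefix on the right-hand side.

Productions for F:
  F → F F
  F → X )
Productions for X:
  X → ε
  X → ) num

No common prefixes found.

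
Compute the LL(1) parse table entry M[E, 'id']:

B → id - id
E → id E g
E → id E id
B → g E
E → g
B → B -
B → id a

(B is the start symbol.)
To find M[E, 'id'], we find productions for E where 'id' is in the predict set (PREDICT(N → α) = (FIRST(α) \ {ε}) ∪ (FOLLOW(N) if α ⇒* ε)).

E → id E g: PREDICT = { 'id' }
  'id' is in predict set, so this production goes in M[E, 'id']
E → id E id: PREDICT = { 'id' }
  'id' is in predict set, so this production goes in M[E, 'id']
E → g: PREDICT = { 'g' }

M[E, 'id'] = E → id E g, E → id E id  (a multiply-defined cell — the grammar is not LL(1))

Answer: E → id E g, E → id E id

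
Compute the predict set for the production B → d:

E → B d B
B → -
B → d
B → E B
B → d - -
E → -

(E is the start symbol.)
{ 'd' }

PREDICT(B → d) = (FIRST(RHS) \ {ε}) ∪ (FOLLOW(B) if ε ∈ FIRST(RHS), i.e. RHS ⇒* ε)
FIRST(d) = { 'd' }
ε ∉ FIRST(d), so FOLLOW(B) is not added.
PREDICT(B → d) = { 'd' }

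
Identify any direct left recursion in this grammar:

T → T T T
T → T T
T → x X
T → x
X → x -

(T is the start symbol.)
Direct left recursion occurs when N → N α for some non-terminal N (the right-hand side begins with the left-hand side itself).

T → T T T: LEFT RECURSIVE (starts with T)
T → T T: LEFT RECURSIVE (starts with T)
T → x X: starts with x
T → x: starts with x
X → x -: starts with x

The grammar has direct left recursion on: T.

Answer: Yes, T is left-recursive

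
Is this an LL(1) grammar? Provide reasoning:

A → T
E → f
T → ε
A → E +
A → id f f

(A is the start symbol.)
Relevant sets:
  FIRST(T) = { ε }
  FIRST(E) = { 'f' }
  FOLLOW(A) = { $ }

For A:
  PREDICT(A → T) = { $ }
  PREDICT(A → E '+') = { 'f' }
  PREDICT(A → id f f) = { 'id' }
E, T have a single production, so nothing to check there.

All predict sets are disjoint. The grammar IS LL(1).

Answer: Yes, the grammar is LL(1).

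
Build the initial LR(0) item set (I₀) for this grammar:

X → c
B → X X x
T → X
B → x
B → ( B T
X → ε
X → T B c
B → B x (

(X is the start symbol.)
First, augment the grammar with X' → X
I₀ = CLOSURE({ [X' → . X] }):
  [X' → . X] has the dot before X: add [X → . c], [X → .], [X → . T B c]
  [X → . T B c] has the dot before T: add [T → . X]
No further items can be added.

I₀ = { [T → . X], [X → . T B c], [X → . c], [X → .], [X' → . X] }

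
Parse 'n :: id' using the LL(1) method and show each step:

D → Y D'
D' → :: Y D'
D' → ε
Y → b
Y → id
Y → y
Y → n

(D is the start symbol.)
LL(1) parsing maintains a stack (initially the start symbol over $) and the input. At each step: if the stack top is a terminal, match it against the current input token; if it is a non-terminal N, replace it with the RHS of M[N, lookahead] (the unique production whose predict set contains the lookahead).

Stack is shown with the top on the left.

Stack      Input      Action
----------------------------
D $        n :: id $  output D → Y D'
Y D' $     n :: id $  output Y → n
n D' $     n :: id $  match 'n'
D' $       :: id $    output D' → :: Y D'
:: Y D' $  :: id $    match '::'
Y D' $     id $       output Y → id
id D' $    id $       match 'id'
D' $       $          output D' → ε
$          $          accept

The string is accepted.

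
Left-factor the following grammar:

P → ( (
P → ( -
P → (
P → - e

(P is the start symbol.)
P → ( P'
P' → (
P' → -
P' → ε
P → - e

Left-factoring transforms A → αβ₁ | αβ₂ into A → αA' and A' → β₁ | β₂
(α is the longest common prefix among the alternatives). Repeat until
no nonterminal has two alternatives with a common prefix.

Round 1: P has alternatives sharing prefix '('. Introduce P': P → ( P'
  Add: P' → (
  Add: P' → -
  Add: P' → ε

No remaining common prefixes — done.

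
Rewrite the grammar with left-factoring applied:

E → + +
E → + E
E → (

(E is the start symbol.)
E → + E'
E' → +
E' → E
E → (

Left-factoring transforms A → αβ₁ | αβ₂ into A → αA' and A' → β₁ | β₂
(α is the longest common prefix among the alternatives). Repeat until
no nonterminal has two alternatives with a common prefix.

Round 1: E has alternatives sharing prefix '+'. Introduce E': E → + E'
  Add: E' → +
  Add: E' → E

No remaining common prefixes — done.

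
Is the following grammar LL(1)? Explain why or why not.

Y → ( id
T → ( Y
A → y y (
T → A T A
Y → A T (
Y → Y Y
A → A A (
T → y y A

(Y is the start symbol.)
Relevant sets:
  FIRST(A) = { 'y' }
  FIRST(Y) = { '(', 'y' }

For Y:
  PREDICT(Y → '(' id) = { '(' }
  PREDICT(Y → A T '(') = { 'y' }
  PREDICT(Y → Y Y) = { '(', 'y' }
For T:
  PREDICT(T → '(' Y) = { '(' }
  PREDICT(T → A T A) = { 'y' }
  PREDICT(T → y y A) = { 'y' }
For A:
  PREDICT(A → y y '(') = { 'y' }
  PREDICT(A → A A '(') = { 'y' }

Conflict found: Predict set conflict for Y: { '(' }
The grammar is NOT LL(1).

Answer: No. Predict set conflict for Y: { '(' }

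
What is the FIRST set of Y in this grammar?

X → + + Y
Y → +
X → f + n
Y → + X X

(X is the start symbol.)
To compute FIRST(Y), examine every production with Y on the left-hand side, reading each right-hand side left to right until a non-nullable symbol is reached.

From Y → +:
  - '+' is a terminal: add '+' and stop
From Y → + X X:
  - '+' is a terminal: add '+' and stop

Collecting: FIRST(Y) = { '+' }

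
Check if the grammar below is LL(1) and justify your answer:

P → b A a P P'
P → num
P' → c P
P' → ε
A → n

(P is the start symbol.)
No. Predict set conflict for P': { 'c' }

Relevant sets:
  FOLLOW(P') = { $, 'c' }

For P:
  PREDICT(P → b A a P P') = { 'b' }
  PREDICT(P → num) = { 'num' }
For P':
  PREDICT(P' → c P) = { 'c' }
  PREDICT(P' → ε) = { $, 'c' }
A has a single production, so nothing to check there.

Conflict found: Predict set conflict for P': { 'c' }
The grammar is NOT LL(1).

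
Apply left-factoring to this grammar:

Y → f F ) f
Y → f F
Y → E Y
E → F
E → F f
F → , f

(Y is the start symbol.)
Y → f F Y'
Y' → ) f
Y' → ε
Y → E Y
E → F E'
E' → ε
E' → f
F → , f

Left-factoring transforms A → αβ₁ | αβ₂ into A → αA' and A' → β₁ | β₂
(α is the longest common prefix among the alternatives). Repeat until
no nonterminal has two alternatives with a common prefix.

Round 1: Y has alternatives sharing prefix 'f F'. Introduce Y': Y → f F Y'
  Add: Y' → ) f
  Add: Y' → ε

Round 2: E has alternatives sharing prefix 'F'. Introduce E': E → F E'
  Add: E' → ε
  Add: E' → f

No remaining common prefixes — done.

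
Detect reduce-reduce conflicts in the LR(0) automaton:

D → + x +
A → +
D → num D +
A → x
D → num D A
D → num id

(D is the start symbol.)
Yes — I6: [A → + .] vs [D → num D + .]

Augment with D' → D and build the canonical LR(0) collection (I0 = CLOSURE({[D' → . D]}), then GOTO on every symbol after a dot until no new states appear). It has 11 states:
  I0: { [D → . + x +], [D → . num D +], [D → . num D A], [D → . num id], [D' → . D] }  — shift
  I1: { [D → + . x +] }  — shift
  I2: { [D' → D .] }  — accept
  I3: { [D → . + x +], [D → . num D +], [D → . num D A], [D → . num id], [D → num . D +], [D → num . D A], [D → num . id] }  — shift
  I4: { [A → . +], [A → . x], [D → num D . +], [D → num D . A] }  — shift
  I5: { [D → num id .] }  — reduce
  I6: { [A → + .], [D → num D + .] }  — 2 reduces
  I7: { [D → num D A .] }  — reduce
  I8: { [A → x .] }  — reduce
  I9: { [D → + x . +] }  — shift
  I10: { [D → + x + .] }  — reduce

I6 contains complete items [A → + .], [D → num D + .] — reduce-reduce conflict.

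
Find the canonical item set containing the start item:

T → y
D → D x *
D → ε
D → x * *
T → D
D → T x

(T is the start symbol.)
{ [D → . D x *], [D → . T x], [D → . x * *], [D → .], [T → . D], [T → . y], [T' → . T] }

First, augment the grammar with T' → T
I₀ = CLOSURE({ [T' → . T] }):
  [T' → . T] has the dot before T: add [T → . y], [T → . D]
  [T → . D] has the dot before D: add [D → . D x *], [D → .], [D → . x * *], [D → . T x]
No further items can be added.

I₀ = { [D → . D x *], [D → . T x], [D → . x * *], [D → .], [T → . D], [T → . y], [T' → . T] }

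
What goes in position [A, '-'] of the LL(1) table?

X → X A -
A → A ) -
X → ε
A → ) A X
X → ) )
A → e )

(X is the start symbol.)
Empty (error entry)

To find M[A, '-'], we find productions for A where '-' is in the predict set (PREDICT(N → α) = (FIRST(α) \ {ε}) ∪ (FOLLOW(N) if α ⇒* ε)).

Relevant sets:
  FIRST(A) = { ')', 'e' }

A → A ) -: PREDICT = { ')', 'e' }
A → ) A X: PREDICT = { ')' }
A → e ): PREDICT = { 'e' }

M[A, '-'] is empty (no production applies)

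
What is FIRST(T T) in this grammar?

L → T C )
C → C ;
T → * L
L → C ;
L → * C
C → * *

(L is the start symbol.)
FIRST sets of the non-terminals involved (from the grammar, by fixed-point iteration):
  FIRST(T) = { '*' }

To compute FIRST(T T), process the symbols left to right:
Symbol T is a non-terminal. Add FIRST(T) \ {ε} = { '*' }
T is not nullable (ε ∉ FIRST(T)), so stop here.
FIRST(T T) = { '*' }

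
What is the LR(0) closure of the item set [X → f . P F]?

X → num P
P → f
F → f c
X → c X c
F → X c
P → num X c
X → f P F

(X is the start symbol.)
Start with: [X → f . P F]
  [X → f . P F] has the dot before P: add [P → . f], [P → . num X c]
No further items can be added.

CLOSURE = { [P → . f], [P → . num X c], [X → f . P F] }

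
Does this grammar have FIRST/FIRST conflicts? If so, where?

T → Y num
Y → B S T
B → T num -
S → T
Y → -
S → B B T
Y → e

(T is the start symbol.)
Yes. Y → B S T / Y → '-' on { '-' }; Y → B S T / Y → e on { 'e' }; S → T / S → B B T on { '-', 'e' }

FIRST sets of the non-terminals at (or reachable through a nullable prefix from) the front of some alternative:
  FIRST(B) = { '-', 'e' }
  FIRST(T) = { '-', 'e' }

Productions for Y:
  Y → B S T: FIRST = { '-', 'e' }
  Y → -: FIRST = { '-' }
  Y → e: FIRST = { 'e' }
Productions for S:
  S → T: FIRST = { '-', 'e' }
  S → B B T: FIRST = { '-', 'e' }
T, B have only one production, so no FIRST/FIRST conflict is possible there.

Conflict for Y: Y → B S T and Y → -
  Overlap: { '-' }
Conflict for Y: Y → B S T and Y → e
  Overlap: { 'e' }
Conflict for S: S → T and S → B B T
  Overlap: { '-', 'e' }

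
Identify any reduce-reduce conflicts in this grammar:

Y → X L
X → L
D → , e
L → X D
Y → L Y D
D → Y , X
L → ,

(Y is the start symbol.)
A reduce-reduce conflict occurs when an LR(0) state has two complete items [A → α .] and [B → β .] — both call for a reduction, and with no lookahead the parser cannot choose between them.

Augment with Y' → Y and build the canonical LR(0) collection (I0 = CLOSURE({[Y' → . Y]}), then GOTO on every symbol after a dot until no new states appear). It has 15 states:
  I0: { [L → . ,], [L → . X D], [X → . L], [Y → . L Y D], [Y → . X L], [Y' → . Y] }  — shift
  I1: { [L → , .] }  — reduce
  I2: { [L → . ,], [L → . X D], [X → . L], [X → L .], [Y → . L Y D], [Y → . X L], [Y → L . Y D] }  — shift, reduce
  I3: { [D → . , e], [D → . Y , X], [L → . ,], [L → . X D], [L → X . D], [X → . L], [Y → . L Y D], [Y → . X L], [Y → X . L] }  — shift
  I4: { [Y' → Y .] }  — accept
  I5: { [D → , . e], [L → , .] }  — shift, reduce
  I6: { [L → X D .] }  — reduce
  I7: { [L → . ,], [L → . X D], [X → . L], [X → L .], [Y → . L Y D], [Y → . X L], [Y → L . Y D], [Y → X L .] }  — shift, 2 reduces
  I8: { [D → Y . , X] }  — shift
  I9: { [D → Y , . X], [L → . ,], [L → . X D], [X → . L] }  — shift
  I10: { [X → L .] }  — reduce
  I11: { [D → . , e], [D → . Y , X], [D → Y , X .], [L → . ,], [L → . X D], [L → X . D], [X → . L], [Y → . L Y D], [Y → . X L] }  — shift, reduce
  I12: { [D → . , e], [D → . Y , X], [L → . ,], [L → . X D], [X → . L], [Y → . L Y D], [Y → . X L], [Y → L Y . D] }  — shift
  I13: { [Y → L Y D .] }  — reduce
  I14: { [D → , e .] }  — reduce

I7 contains complete items [X → L .], [Y → X L .] — reduce-reduce conflict.

Answer: Yes — I7: [X → L .] vs [Y → X L .]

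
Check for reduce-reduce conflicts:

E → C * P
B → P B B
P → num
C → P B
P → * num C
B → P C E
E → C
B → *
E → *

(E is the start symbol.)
No reduce-reduce conflicts

Augment with E' → E and build the canonical LR(0) collection (I0 = CLOSURE({[E' → . E]}), then GOTO on every symbol after a dot until no new states appear). It has 20 states:
  I0: { [C → . P B], [E → . *], [E → . C * P], [E → . C], [E' → . E], [P → . * num C], [P → . num] }  — shift
  I1: { [E → * .], [P → * . num C] }  — shift, reduce
  I2: { [E → C . * P], [E → C .] }  — shift, reduce
  I3: { [E' → E .] }  — accept
  I4: { [B → . *], [B → . P B B], [B → . P C E], [C → P . B], [P → . * num C], [P → . num] }  — shift
  I5: { [P → num .] }  — reduce
  I6: { [B → * .], [P → * . num C] }  — shift, reduce
  I7: { [C → P B .] }  — reduce
  I8: { [B → . *], [B → . P B B], [B → . P C E], [B → P . B B], [B → P . C E], [C → . P B], [P → . * num C], [P → . num] }  — shift
  I9: { [B → . *], [B → . P B B], [B → . P C E], [B → P B . B], [P → . * num C], [P → . num] }  — shift
  I10: { [B → P C . E], [C → . P B], [E → . *], [E → . C * P], [E → . C], [P → . * num C], [P → . num] }  — shift
  I11: { [B → . *], [B → . P B B], [B → . P C E], [B → P . B B], [B → P . C E], [C → . P B], [C → P . B], [P → . * num C], [P → . num] }  — shift
  I12: { [B → . *], [B → . P B B], [B → . P C E], [B → P B . B], [C → P B .], [P → . * num C], [P → . num] }  — shift, reduce
  I13: { [B → P B B .] }  — reduce
  I14: { [B → P C E .] }  — reduce
  I15: { [C → . P B], [P → * num . C], [P → . * num C], [P → . num] }  — shift
  I16: { [P → * . num C] }  — shift
  I17: { [P → * num C .] }  — reduce
  I18: { [E → C * . P], [P → . * num C], [P → . num] }  — shift
  I19: { [E → C * P .] }  — reduce

No state contains more than one complete item.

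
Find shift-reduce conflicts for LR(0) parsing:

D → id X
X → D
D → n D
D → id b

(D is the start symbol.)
No shift-reduce conflicts

A shift-reduce conflict occurs when an LR(0) state has both:
  - a complete (reduce) item [A → α .] (dot at the end), and
  - a shift item [B → β . c γ] (dot before a terminal).

Augment with D' → D and build the canonical LR(0) collection (I0 = CLOSURE({[D' → . D]}), then GOTO on every symbol after a dot until no new states appear). It has 8 states:
  I0: { [D → . id X], [D → . id b], [D → . n D], [D' → . D] }  — shift
  I1: { [D' → D .] }  — accept
  I2: { [D → . id X], [D → . id b], [D → . n D], [D → id . X], [D → id . b], [X → . D] }  — shift
  I3: { [D → . id X], [D → . id b], [D → . n D], [D → n . D] }  — shift
  I4: { [D → n D .] }  — reduce
  I5: { [X → D .] }  — reduce
  I6: { [D → id X .] }  — reduce
  I7: { [D → id b .] }  — reduce

No state contains both a complete item and a shift item.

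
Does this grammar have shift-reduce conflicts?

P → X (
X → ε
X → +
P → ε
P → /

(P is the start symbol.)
A shift-reduce conflict occurs when an LR(0) state has both:
  - a complete (reduce) item [A → α .] (dot at the end), and
  - a shift item [B → β . c γ] (dot before a terminal).

Augment with P' → P and build the canonical LR(0) collection (I0 = CLOSURE({[P' → . P]}), then GOTO on every symbol after a dot until no new states appear). It has 6 states:
  I0: { [P → . /], [P → . X (], [P → .], [P' → . P], [X → . +], [X → .] }  — shift, 2 reduces
  I1: { [X → + .] }  — reduce
  I2: { [P → / .] }  — reduce
  I3: { [P' → P .] }  — accept
  I4: { [P → X . (] }  — shift
  I5: { [P → X ( .] }  — reduce

I0 contains reduce items [P → .], [X → .] and shift items [P → . /], [X → . +] — shift-reduce conflict.

Answer: Yes — I0: [P → .] vs [P → . /]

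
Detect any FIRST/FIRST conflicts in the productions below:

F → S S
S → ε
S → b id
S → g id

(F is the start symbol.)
No FIRST/FIRST conflicts.

A FIRST/FIRST conflict occurs when two productions N → α and N → β for the same non-terminal have FIRST(α) ∩ FIRST(β) ≠ ∅ (with ε ∈ FIRST of a nullable right-hand side, so two nullable alternatives also conflict).

Productions for S:
  S → ε: FIRST = { ε }
  S → b id: FIRST = { 'b' }
  S → g id: FIRST = { 'g' }
F has only one production, so no FIRST/FIRST conflict is possible there.

All alternatives of each non-terminal have pairwise disjoint FIRST sets.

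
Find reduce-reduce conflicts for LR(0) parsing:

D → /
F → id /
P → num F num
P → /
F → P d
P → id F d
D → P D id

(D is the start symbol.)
A reduce-reduce conflict occurs when an LR(0) state has two complete items [A → α .] and [B → β .] — both call for a reduction, and with no lookahead the parser cannot choose between them.

Augment with D' → D and build the canonical LR(0) collection (I0 = CLOSURE({[D' → . D]}), then GOTO on every symbol after a dot until no new states appear). It has 17 states:
  I0: { [D → . /], [D → . P D id], [D' → . D], [P → . /], [P → . id F d], [P → . num F num] }  — shift
  I1: { [D → / .], [P → / .] }  — 2 reduces
  I2: { [D' → D .] }  — accept
  I3: { [D → . /], [D → . P D id], [D → P . D id], [P → . /], [P → . id F d], [P → . num F num] }  — shift
  I4: { [F → . P d], [F → . id /], [P → . /], [P → . id F d], [P → . num F num], [P → id . F d] }  — shift
  I5: { [F → . P d], [F → . id /], [P → . /], [P → . id F d], [P → . num F num], [P → num . F num] }  — shift
  I6: { [P → / .] }  — reduce
  I7: { [P → num F . num] }  — shift
  I8: { [F → P . d] }  — shift
  I9: { [F → . P d], [F → . id /], [F → id . /], [P → . /], [P → . id F d], [P → . num F num], [P → id . F d] }  — shift
  I10: { [F → id / .], [P → / .] }  — 2 reduces
  I11: { [P → id F . d] }  — shift
  I12: { [P → id F d .] }  — reduce
  I13: { [F → P d .] }  — reduce
  I14: { [P → num F num .] }  — reduce
  I15: { [D → P D . id] }  — shift
  I16: { [D → P D id .] }  — reduce

I1 contains complete items [D → / .], [P → / .] — reduce-reduce conflict.
I10 contains complete items [F → id / .], [P → / .] — reduce-reduce conflict.

Answer: Yes — I1: [D → / .] vs [P → / .]; I10: [F → id / .] vs [P → / .]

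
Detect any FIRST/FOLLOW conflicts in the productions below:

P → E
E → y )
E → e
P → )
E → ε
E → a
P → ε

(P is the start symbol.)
Nullable non-terminals: E, P.
FIRST sets used below: FIRST(E) = { 'a', 'e', 'y', ε }

E: nullable alternative(s) E → ε; FOLLOW(E) = { $ }
  E → y ): FIRST \ {ε} = { 'y' } — disjoint from FOLLOW(E)
  E → e: FIRST \ {ε} = { 'e' } — disjoint from FOLLOW(E)
  E → ε: FIRST \ {ε} = { } — this is the only nullable alternative, skip
  E → a: FIRST \ {ε} = { 'a' } — disjoint from FOLLOW(E)

P: nullable alternative(s) P → E, P → ε; FOLLOW(P) = { $ }
  P → E: FIRST \ {ε} = { 'a', 'e', 'y' } — disjoint from FOLLOW(P)
  P → ): FIRST \ {ε} = { ')' } — disjoint from FOLLOW(P)
  P → ε: FIRST \ {ε} = { } — disjoint from FOLLOW(P)

No FIRST/FOLLOW conflicts found.

Answer: No FIRST/FOLLOW conflicts.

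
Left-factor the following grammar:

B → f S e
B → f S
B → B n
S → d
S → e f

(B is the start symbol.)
Left-factoring transforms A → αβ₁ | αβ₂ into A → αA' and A' → β₁ | β₂
(α is the longest common prefix among the alternatives). Repeat until
no nonterminal has two alternatives with a common prefix.

Round 1: B has alternatives sharing prefix 'f S'. Introduce B': B → f S B'
  Add: B' → e
  Add: B' → ε

No remaining common prefixes — done.

Resulting grammar:
B → f S B'
B' → e
B' → ε
B → B n
S → d
S → e f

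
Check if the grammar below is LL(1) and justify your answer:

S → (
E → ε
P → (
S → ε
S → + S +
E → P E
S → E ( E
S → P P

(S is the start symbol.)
No. Predict set conflict for S: { '(' }

Relevant sets:
  FIRST(E) = { '(', ε }
  FIRST(P) = { '(' }
  FOLLOW(S) = { $, '+' }
  FOLLOW(E) = { $, '(', '+' }

For S:
  PREDICT(S → '(') = { '(' }
  PREDICT(S → ε) = { $, '+' }
  PREDICT(S → '+' S '+') = { '+' }
  PREDICT(S → E '(' E) = { '(' }
  PREDICT(S → P P) = { '(' }
For E:
  PREDICT(E → ε) = { $, '(', '+' }
  PREDICT(E → P E) = { '(' }
P has a single production, so nothing to check there.

Conflict found: Predict set conflict for S: { '(' }
The grammar is NOT LL(1).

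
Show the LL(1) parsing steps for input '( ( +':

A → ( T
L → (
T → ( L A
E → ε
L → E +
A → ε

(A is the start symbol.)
LL(1) parsing maintains a stack (initially the start symbol over $) and the input. At each step: if the stack top is a terminal, match it against the current input token; if it is a non-terminal N, replace it with the RHS of M[N, lookahead] (the unique production whose predict set contains the lookahead).

Stack is shown with the top on the left.

Stack    Input    Action
------------------------
A $      ( ( + $  output A → ( T
( T $    ( ( + $  match '('
T $      ( + $    output T → ( L A
( L A $  ( + $    match '('
L A $    + $      output L → E +
E + A $  + $      output E → ε
+ A $    + $      match '+'
A $      $        output A → ε
$        $        accept

The string is accepted.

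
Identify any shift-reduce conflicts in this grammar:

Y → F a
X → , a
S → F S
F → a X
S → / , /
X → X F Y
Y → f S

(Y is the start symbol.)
A shift-reduce conflict occurs when an LR(0) state has both:
  - a complete (reduce) item [A → α .] (dot at the end), and
  - a shift item [B → β . c γ] (dot before a terminal).

Augment with Y' → Y and build the canonical LR(0) collection (I0 = CLOSURE({[Y' → . Y]}), then GOTO on every symbol after a dot until no new states appear). It has 17 states:
  I0: { [F → . a X], [Y → . F a], [Y → . f S], [Y' → . Y] }  — shift
  I1: { [Y → F . a] }  — shift
  I2: { [Y' → Y .] }  — accept
  I3: { [F → a . X], [X → . , a], [X → . X F Y] }  — shift
  I4: { [F → . a X], [S → . / , /], [S → . F S], [Y → f . S] }  — shift
  I5: { [S → / . , /] }  — shift
  I6: { [F → . a X], [S → . / , /], [S → . F S], [S → F . S] }  — shift
  I7: { [Y → f S .] }  — reduce
  I8: { [S → F S .] }  — reduce
  I9: { [S → / , . /] }  — shift
  I10: { [S → / , / .] }  — reduce
  I11: { [X → , . a] }  — shift
  I12: { [F → . a X], [F → a X .], [X → X . F Y] }  — shift, reduce
  I13: { [F → . a X], [X → X F . Y], [Y → . F a], [Y → . f S] }  — shift
  I14: { [X → X F Y .] }  — reduce
  I15: { [X → , a .] }  — reduce
  I16: { [Y → F a .] }  — reduce

I12 contains reduce item [F → a X .] and shift item [F → . a X] — shift-reduce conflict.

Answer: Yes — I12: [F → a X .] vs [F → . a X]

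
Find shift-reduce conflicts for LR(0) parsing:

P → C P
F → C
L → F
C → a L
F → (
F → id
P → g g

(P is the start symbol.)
No shift-reduce conflicts

Augment with P' → P and build the canonical LR(0) collection (I0 = CLOSURE({[P' → . P]}), then GOTO on every symbol after a dot until no new states appear). It has 12 states:
  I0: { [C → . a L], [P → . C P], [P → . g g], [P' → . P] }  — shift
  I1: { [C → . a L], [P → . C P], [P → . g g], [P → C . P] }  — shift
  I2: { [P' → P .] }  — accept
  I3: { [C → . a L], [C → a . L], [F → . (], [F → . C], [F → . id], [L → . F] }  — shift
  I4: { [P → g . g] }  — shift
  I5: { [P → g g .] }  — reduce
  I6: { [F → ( .] }  — reduce
  I7: { [F → C .] }  — reduce
  I8: { [L → F .] }  — reduce
  I9: { [C → a L .] }  — reduce
  I10: { [F → id .] }  — reduce
  I11: { [P → C P .] }  — reduce

No state contains both a complete item and a shift item.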